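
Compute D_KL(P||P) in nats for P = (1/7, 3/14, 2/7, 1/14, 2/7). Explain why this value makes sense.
0.0000 nats

KL divergence satisfies the Gibbs inequality: D_KL(P||Q) ≥ 0 for all distributions P, Q.

D_KL(P||Q) = Σ p(x) log(p(x)/q(x))
Each term is p(x) × log_e(p(x)/p(x)) = p(x) × log_e(1) = 0, so the sum is 0.
D_KL(P||Q) = 0.0000 nats

When P = Q, the KL divergence is exactly 0, as there is no 'divergence' between identical distributions.

This non-negativity is a fundamental property: relative entropy cannot be negative because it measures how different Q is from P.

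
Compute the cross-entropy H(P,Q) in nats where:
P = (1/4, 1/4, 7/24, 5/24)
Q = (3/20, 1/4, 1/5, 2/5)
1.4812 nats

Cross-entropy: H(P,Q) = -Σ p(x) log q(x)

Alternatively: H(P,Q) = H(P) + D_KL(P||Q)
H(P) = 1.3793 nats
D_KL(P||Q) = 0.1018 nats

H(P,Q) = 1.3793 + 0.1018 = 1.4812 nats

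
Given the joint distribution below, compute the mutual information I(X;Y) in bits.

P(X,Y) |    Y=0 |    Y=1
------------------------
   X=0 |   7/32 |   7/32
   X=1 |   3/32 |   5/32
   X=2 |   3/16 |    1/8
0.0205 bits

Mutual information: I(X;Y) = H(X) + H(Y) - H(X,Y)

Marginals:
P(X) = (7/16, 1/4, 5/16), H(X) = 1.5462 bits
P(Y) = (1/2, 1/2), H(Y) = 1.0000 bits

Joint entropy: H(X,Y) = 2.5257 bits

I(X;Y) = 1.5462 + 1.0000 - 2.5257 = 0.0205 bits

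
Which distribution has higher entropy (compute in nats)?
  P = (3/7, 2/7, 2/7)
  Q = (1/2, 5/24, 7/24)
P

Computing entropies in nats:
H(P) = 1.0790
H(Q) = 1.0327

Distribution P has higher entropy.

Intuition: The distribution closer to uniform (more spread out) has higher entropy.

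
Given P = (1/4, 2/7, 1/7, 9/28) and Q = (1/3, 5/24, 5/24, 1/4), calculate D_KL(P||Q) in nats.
0.0452 nats

KL divergence: D_KL(P||Q) = Σ p(x) log(p(x)/q(x))

Computing term by term:
  x=0: 1/4 × log_e[(1/4)/(1/3)] = 1/4 × -0.2877 = -0.0719
  x=1: 2/7 × log_e[(2/7)/(5/24)] = 2/7 × 0.3159 = 0.0902
  x=2: 1/7 × log_e[(1/7)/(5/24)] = 1/7 × -0.3773 = -0.0539
  x=3: 9/28 × log_e[(9/28)/(1/4)] = 9/28 × 0.2513 = 0.0808

D_KL(P||Q) = 0.0452 nats

Note: KL divergence is always non-negative and equals 0 iff P = Q.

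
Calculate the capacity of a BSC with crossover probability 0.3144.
0.1018 bits

For a binary symmetric channel (BSC) with error probability p:
Capacity C = 1 - H(p) bits per symbol

where H(p) = -p log₂(p) - (1-p) log₂(1-p) is the binary entropy function.

H(0.3144) = 0.8982 bits
C = 1 - 0.8982 = 0.1018 bits per symbol

This means we can reliably transmit up to 0.1018 bits of information per channel use.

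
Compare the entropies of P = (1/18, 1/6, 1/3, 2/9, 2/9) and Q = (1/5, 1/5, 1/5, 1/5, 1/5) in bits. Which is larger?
Q

Computing entropies in bits:
H(P) = 2.1552
H(Q) = 2.3219

Distribution Q has higher entropy.

Intuition: The distribution closer to uniform (more spread out) has higher entropy.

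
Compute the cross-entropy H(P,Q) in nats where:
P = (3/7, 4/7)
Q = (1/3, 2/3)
0.7025 nats

Cross-entropy: H(P,Q) = -Σ p(x) log q(x)

Alternatively: H(P,Q) = H(P) + D_KL(P||Q)
H(P) = 0.6829 nats
D_KL(P||Q) = 0.0196 nats

H(P,Q) = 0.6829 + 0.0196 = 0.7025 nats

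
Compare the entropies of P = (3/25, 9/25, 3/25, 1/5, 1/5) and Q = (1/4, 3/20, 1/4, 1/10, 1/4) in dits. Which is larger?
Q

Computing entropies in dits:
H(P) = 0.6603
H(Q) = 0.6751

Distribution Q has higher entropy.

Intuition: The distribution closer to uniform (more spread out) has higher entropy.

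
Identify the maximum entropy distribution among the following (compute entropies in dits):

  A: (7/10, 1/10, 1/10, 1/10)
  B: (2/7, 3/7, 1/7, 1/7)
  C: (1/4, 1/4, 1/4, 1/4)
C

For a discrete distribution over n outcomes, entropy is maximized by the uniform distribution.

Computing entropies:
H(A) = 0.4084 dits
H(B) = 0.5546 dits
H(C) = 0.6021 dits

The uniform distribution (where all probabilities equal 1/4) achieves the maximum entropy of log_10(4) = 0.6021 dits.

Distribution C has the highest entropy.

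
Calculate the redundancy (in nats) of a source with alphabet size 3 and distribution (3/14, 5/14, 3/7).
0.0377 nats

Redundancy measures how far a source is from maximum entropy:
R = H_max - H(X)

Maximum entropy for 3 symbols: H_max = log_e(3) = 1.0986 nats
Actual entropy: H(X) = 1.0609 nats
Redundancy: R = 1.0986 - 1.0609 = 0.0377 nats

This redundancy represents potential for compression: the source could be compressed by 0.0377 nats per symbol.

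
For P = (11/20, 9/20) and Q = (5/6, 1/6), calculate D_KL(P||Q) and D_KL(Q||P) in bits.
D_KL(P||Q) = 0.3151, D_KL(Q||P) = 0.2607

KL divergence is not symmetric: D_KL(P||Q) ≠ D_KL(Q||P) in general.

D_KL(P||Q) = 0.3151 bits
D_KL(Q||P) = 0.2607 bits

No, they are not equal!

This asymmetry is why KL divergence is not a true distance metric.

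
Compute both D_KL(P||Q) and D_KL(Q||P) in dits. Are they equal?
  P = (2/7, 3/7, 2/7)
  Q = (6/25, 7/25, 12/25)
D_KL(P||Q) = 0.0365, D_KL(Q||P) = 0.0382

KL divergence is not symmetric: D_KL(P||Q) ≠ D_KL(Q||P) in general.

D_KL(P||Q) = 0.0365 dits
D_KL(Q||P) = 0.0382 dits

No, they are not equal!

This asymmetry is why KL divergence is not a true distance metric.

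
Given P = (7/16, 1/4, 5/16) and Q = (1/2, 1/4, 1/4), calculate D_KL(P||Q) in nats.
0.0113 nats

KL divergence: D_KL(P||Q) = Σ p(x) log(p(x)/q(x))

Computing term by term:
  x=0: 7/16 × log_e[(7/16)/(1/2)] = 7/16 × -0.1335 = -0.0584
  x=1: 1/4 × log_e[(1/4)/(1/4)] = 1/4 × 0.0000 = 0.0000
  x=2: 5/16 × log_e[(5/16)/(1/4)] = 5/16 × 0.2231 = 0.0697

D_KL(P||Q) = 0.0113 nats

Note: KL divergence is always non-negative and equals 0 iff P = Q.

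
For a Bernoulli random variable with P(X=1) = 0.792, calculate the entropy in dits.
0.2221 dits

The binary entropy function is:
H(p) = -p log(p) - (1-p) log(1-p)

H(0.792) = -0.792 × log_10(0.792) - 0.208 × log_10(0.208)
H(0.792) = 0.2221 dits

Note: Binary entropy is maximized at p=0.5 (H=1 bit) and minimized at p=0 or p=1 (H=0).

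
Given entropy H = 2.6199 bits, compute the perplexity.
6.1471

Perplexity is 2^H (or exp(H) for natural log).

H = 2.6199 bits
Perplexity = 2^2.6199 = 6.1471

Interpretation: The model's uncertainty is equivalent to choosing uniformly among 6.1 options.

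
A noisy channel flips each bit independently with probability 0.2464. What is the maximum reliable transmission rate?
0.1945 bits

For a binary symmetric channel (BSC) with error probability p:
Capacity C = 1 - H(p) bits per symbol

where H(p) = -p log₂(p) - (1-p) log₂(1-p) is the binary entropy function.

H(0.2464) = 0.8055 bits
C = 1 - 0.8055 = 0.1945 bits per symbol

This means we can reliably transmit up to 0.1945 bits of information per channel use.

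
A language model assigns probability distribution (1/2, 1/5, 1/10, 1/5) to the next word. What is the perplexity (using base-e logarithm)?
3.3892

Perplexity is e^H (or exp(H) for natural log).

First, H = -Σ p log p = 1.2206 nats
Perplexity = e^1.2206 = 3.3892

Interpretation: The model's uncertainty is equivalent to choosing uniformly among 3.4 options.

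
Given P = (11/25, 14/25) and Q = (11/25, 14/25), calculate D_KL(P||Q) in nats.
0.0000 nats

KL divergence: D_KL(P||Q) = Σ p(x) log(p(x)/q(x))

Computing term by term:
  x=0: 11/25 × log_e[(11/25)/(11/25)] = 11/25 × 0.0000 = 0.0000
  x=1: 14/25 × log_e[(14/25)/(14/25)] = 14/25 × 0.0000 = 0.0000

D_KL(P||Q) = 0.0000 nats

Note: KL divergence is always non-negative and equals 0 iff P = Q.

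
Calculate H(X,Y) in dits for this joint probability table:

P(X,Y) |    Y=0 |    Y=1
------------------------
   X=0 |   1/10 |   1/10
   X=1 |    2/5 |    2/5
0.5184 dits

Joint entropy is H(X,Y) = -Σ_{x,y} p(x,y) log p(x,y).

Summing over all non-zero entries:
H(X,Y) = -[1/10·log_10(1/10) + 1/10·log_10(1/10) + 2/5·log_10(2/5) + 2/5·log_10(2/5)]
H(X,Y) = 0.5184 dits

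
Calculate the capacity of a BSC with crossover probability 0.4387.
0.0109 bits

For a binary symmetric channel (BSC) with error probability p:
Capacity C = 1 - H(p) bits per symbol

where H(p) = -p log₂(p) - (1-p) log₂(1-p) is the binary entropy function.

H(0.4387) = 0.9891 bits
C = 1 - 0.9891 = 0.0109 bits per symbol

This means we can reliably transmit up to 0.0109 bits of information per channel use.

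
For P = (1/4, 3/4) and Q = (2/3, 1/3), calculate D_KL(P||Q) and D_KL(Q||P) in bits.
D_KL(P||Q) = 0.5237, D_KL(Q||P) = 0.5534

KL divergence is not symmetric: D_KL(P||Q) ≠ D_KL(Q||P) in general.

D_KL(P||Q) = 0.5237 bits
D_KL(Q||P) = 0.5534 bits

No, they are not equal!

This asymmetry is why KL divergence is not a true distance metric.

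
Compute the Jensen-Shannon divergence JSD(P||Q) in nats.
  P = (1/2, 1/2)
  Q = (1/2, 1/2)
0.0000 nats

Jensen-Shannon divergence is:
JSD(P||Q) = 0.5 × D_KL(P||M) + 0.5 × D_KL(Q||M)
where M = 0.5 × (P + Q) is the mixture distribution.

M = 0.5 × (1/2, 1/2) + 0.5 × (1/2, 1/2) = (1/2, 1/2)

D_KL(P||M) = 0.0000 nats
D_KL(Q||M) = 0.0000 nats

JSD(P||Q) = 0.5 × 0.0000 + 0.5 × 0.0000 = 0.0000 nats

Unlike KL divergence, JSD is symmetric and bounded: 0 ≤ JSD ≤ log(2).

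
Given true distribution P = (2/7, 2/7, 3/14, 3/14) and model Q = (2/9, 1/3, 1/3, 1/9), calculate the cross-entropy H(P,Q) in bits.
2.0917 bits

Cross-entropy: H(P,Q) = -Σ p(x) log q(x)

Alternatively: H(P,Q) = H(P) + D_KL(P||Q)
H(P) = 1.9852 bits
D_KL(P||Q) = 0.1065 bits

H(P,Q) = 1.9852 + 0.1065 = 2.0917 bits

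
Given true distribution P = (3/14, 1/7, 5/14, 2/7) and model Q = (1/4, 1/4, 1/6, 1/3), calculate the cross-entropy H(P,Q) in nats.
1.4489 nats

Cross-entropy: H(P,Q) = -Σ p(x) log q(x)

Alternatively: H(P,Q) = H(P) + D_KL(P||Q)
H(P) = 1.3337 nats
D_KL(P||Q) = 0.1152 nats

H(P,Q) = 1.3337 + 0.1152 = 1.4489 nats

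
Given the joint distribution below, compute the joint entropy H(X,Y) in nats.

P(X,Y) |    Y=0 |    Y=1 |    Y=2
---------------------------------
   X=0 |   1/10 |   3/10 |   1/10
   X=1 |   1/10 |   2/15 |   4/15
1.6731 nats

Joint entropy is H(X,Y) = -Σ_{x,y} p(x,y) log p(x,y).

Summing over all non-zero entries:
H(X,Y) = -[1/10·log_e(1/10) + 3/10·log_e(3/10) + 1/10·log_e(1/10) + 1/10·log_e(1/10) + 2/15·log_e(2/15) + 4/15·log_e(4/15)]
H(X,Y) = 1.6731 nats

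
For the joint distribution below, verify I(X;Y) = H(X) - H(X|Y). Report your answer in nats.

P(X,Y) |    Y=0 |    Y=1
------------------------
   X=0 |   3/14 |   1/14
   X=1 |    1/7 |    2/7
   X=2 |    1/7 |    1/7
I(X;Y) = 0.0616 nats

Mutual information has multiple equivalent forms:
- I(X;Y) = H(X) - H(X|Y)
- I(X;Y) = H(Y) - H(Y|X)
- I(X;Y) = H(X) + H(Y) - H(X,Y)

Computing all quantities:
H(X) = 1.0790, H(Y) = 0.6931, H(X,Y) = 1.7105
H(X|Y) = 1.0173, H(Y|X) = 0.6315

Verification:
H(X) - H(X|Y) = 1.0790 - 1.0173 = 0.0616
H(Y) - H(Y|X) = 0.6931 - 0.6315 = 0.0616
H(X) + H(Y) - H(X,Y) = 1.0790 + 0.6931 - 1.7105 = 0.0616

All forms give I(X;Y) = 0.0616 nats. ✓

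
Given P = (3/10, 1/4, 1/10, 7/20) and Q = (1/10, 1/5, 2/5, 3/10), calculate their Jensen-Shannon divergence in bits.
0.1107 bits

Jensen-Shannon divergence is:
JSD(P||Q) = 0.5 × D_KL(P||M) + 0.5 × D_KL(Q||M)
where M = 0.5 × (P + Q) is the mixture distribution.

M = 0.5 × (3/10, 1/4, 1/10, 7/20) + 0.5 × (1/10, 1/5, 2/5, 3/10) = (1/5, 9/40, 1/4, 13/40)

D_KL(P||M) = 0.1187 bits
D_KL(Q||M) = 0.1026 bits

JSD(P||Q) = 0.5 × 0.1187 + 0.5 × 0.1026 = 0.1107 bits

Unlike KL divergence, JSD is symmetric and bounded: 0 ≤ JSD ≤ log(2).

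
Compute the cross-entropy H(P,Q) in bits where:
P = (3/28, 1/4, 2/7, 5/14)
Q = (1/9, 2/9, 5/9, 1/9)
2.2565 bits

Cross-entropy: H(P,Q) = -Σ p(x) log q(x)

Alternatively: H(P,Q) = H(P) + D_KL(P||Q)
H(P) = 1.8922 bits
D_KL(P||Q) = 0.3644 bits

H(P,Q) = 1.8922 + 0.3644 = 2.2565 bits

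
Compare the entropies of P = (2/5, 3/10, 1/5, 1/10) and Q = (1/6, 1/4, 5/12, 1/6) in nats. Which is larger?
Q

Computing entropies in nats:
H(P) = 1.2799
H(Q) = 1.3086

Distribution Q has higher entropy.

Intuition: The distribution closer to uniform (more spread out) has higher entropy.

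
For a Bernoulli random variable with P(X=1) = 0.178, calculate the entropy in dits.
0.2034 dits

The binary entropy function is:
H(p) = -p log(p) - (1-p) log(1-p)

H(0.178) = -0.178 × log_10(0.178) - 0.822 × log_10(0.822)
H(0.178) = 0.2034 dits

Note: Binary entropy is maximized at p=0.5 (H=1 bit) and minimized at p=0 or p=1 (H=0).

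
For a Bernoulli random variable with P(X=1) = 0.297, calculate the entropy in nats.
0.6083 nats

The binary entropy function is:
H(p) = -p log(p) - (1-p) log(1-p)

H(0.297) = -0.297 × log_e(0.297) - 0.703 × log_e(0.703)
H(0.297) = 0.6083 nats

Note: Binary entropy is maximized at p=0.5 (H=1 bit) and minimized at p=0 or p=1 (H=0).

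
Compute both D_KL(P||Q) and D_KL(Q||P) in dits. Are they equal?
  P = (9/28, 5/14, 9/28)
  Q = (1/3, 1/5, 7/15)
D_KL(P||Q) = 0.0328, D_KL(Q||P) = 0.0305

KL divergence is not symmetric: D_KL(P||Q) ≠ D_KL(Q||P) in general.

D_KL(P||Q) = 0.0328 dits
D_KL(Q||P) = 0.0305 dits

No, they are not equal!

This asymmetry is why KL divergence is not a true distance metric.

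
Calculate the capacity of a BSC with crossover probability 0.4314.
0.0136 bits

For a binary symmetric channel (BSC) with error probability p:
Capacity C = 1 - H(p) bits per symbol

where H(p) = -p log₂(p) - (1-p) log₂(1-p) is the binary entropy function.

H(0.4314) = 0.9864 bits
C = 1 - 0.9864 = 0.0136 bits per symbol

This means we can reliably transmit up to 0.0136 bits of information per channel use.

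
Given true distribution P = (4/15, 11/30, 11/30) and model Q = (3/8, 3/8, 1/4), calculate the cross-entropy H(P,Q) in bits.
1.6295 bits

Cross-entropy: H(P,Q) = -Σ p(x) log q(x)

Alternatively: H(P,Q) = H(P) + D_KL(P||Q)
H(P) = 1.5700 bits
D_KL(P||Q) = 0.0595 bits

H(P,Q) = 1.5700 + 0.0595 = 1.6295 bits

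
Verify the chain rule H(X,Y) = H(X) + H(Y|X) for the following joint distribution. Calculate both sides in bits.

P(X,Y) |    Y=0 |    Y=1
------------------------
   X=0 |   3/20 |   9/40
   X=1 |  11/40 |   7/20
H(X,Y) = 1.9370, H(X) = 0.9544, H(Y|X) = 0.9826 (all in bits)

Chain rule: H(X,Y) = H(X) + H(Y|X)

Left side — joint entropy directly:
H(X,Y) = -Σ p(x,y) log p(x,y) = 1.9370 bits

Right side — compute H(Y|X) from the conditional distributions:
P(X) = (3/8, 5/8), so H(X) = 0.9544 bits
H(Y|X) = Σ_x P(X=x) · H(Y|X=x):
  P(Y|X=0) = (2/5, 3/5), H(Y|X=0) = 0.9710, weight P(X=0) = 3/8
  P(Y|X=1) = (11/25, 14/25), H(Y|X=1) = 0.9896, weight P(X=1) = 5/8
H(Y|X) = 0.9826 bits

H(X) + H(Y|X) = 0.9544 + 0.9826 = 1.9370 bits

Both sides equal 1.9370 bits. ✓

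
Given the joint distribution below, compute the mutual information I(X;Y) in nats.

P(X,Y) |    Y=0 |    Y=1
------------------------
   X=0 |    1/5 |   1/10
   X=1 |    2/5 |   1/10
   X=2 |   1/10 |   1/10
0.0311 nats

Mutual information: I(X;Y) = H(X) + H(Y) - H(X,Y)

Marginals:
P(X) = (3/10, 1/2, 1/5), H(X) = 1.0297 nats
P(Y) = (7/10, 3/10), H(Y) = 0.6109 nats

Joint entropy: H(X,Y) = 1.6094 nats

I(X;Y) = 1.0297 + 0.6109 - 1.6094 = 0.0311 nats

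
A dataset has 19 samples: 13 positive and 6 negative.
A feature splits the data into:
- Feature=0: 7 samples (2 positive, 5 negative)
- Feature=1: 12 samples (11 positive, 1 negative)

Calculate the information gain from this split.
0.3204 bits

Information Gain = H(Y) - H(Y|Feature)

Before split:
P(positive) = 13/19 = 0.6842
H(Y) = 0.8997 bits

After split:
Feature=0: H = 0.8631 bits (weight = 7/19)
Feature=1: H = 0.4138 bits (weight = 12/19)
H(Y|Feature) = (7/19)×0.8631 + (12/19)×0.4138 = 0.5793 bits

Information Gain = 0.8997 - 0.5793 = 0.3204 bits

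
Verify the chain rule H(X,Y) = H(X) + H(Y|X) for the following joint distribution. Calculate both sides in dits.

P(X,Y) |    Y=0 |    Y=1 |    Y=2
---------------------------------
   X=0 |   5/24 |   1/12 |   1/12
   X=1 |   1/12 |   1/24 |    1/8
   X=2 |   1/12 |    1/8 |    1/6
H(X,Y) = 0.9146, H(X) = 0.4700, H(Y|X) = 0.4446 (all in dits)

Chain rule: H(X,Y) = H(X) + H(Y|X)

Left side — joint entropy directly:
H(X,Y) = -Σ p(x,y) log p(x,y) = 0.9146 dits

Right side — compute H(Y|X) from the conditional distributions:
P(X) = (3/8, 1/4, 3/8), so H(X) = 0.4700 dits
H(Y|X) = Σ_x P(X=x) · H(Y|X=x):
  P(Y|X=0) = (5/9, 2/9, 2/9), H(Y|X=0) = 0.4321, weight P(X=0) = 3/8
  P(Y|X=1) = (1/3, 1/6, 1/2), H(Y|X=1) = 0.4392, weight P(X=1) = 1/4
  P(Y|X=2) = (2/9, 1/3, 4/9), H(Y|X=2) = 0.4607, weight P(X=2) = 3/8
H(Y|X) = 0.4446 dits

H(X) + H(Y|X) = 0.4700 + 0.4446 = 0.9146 dits

Both sides equal 0.9146 dits. ✓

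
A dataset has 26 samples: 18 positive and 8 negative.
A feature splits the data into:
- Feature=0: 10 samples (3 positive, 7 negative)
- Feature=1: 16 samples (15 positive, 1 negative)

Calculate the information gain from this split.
0.3440 bits

Information Gain = H(Y) - H(Y|Feature)

Before split:
P(positive) = 18/26 = 0.6923
H(Y) = 0.8905 bits

After split:
Feature=0: H = 0.8813 bits (weight = 10/26)
Feature=1: H = 0.3373 bits (weight = 16/26)
H(Y|Feature) = (10/26)×0.8813 + (16/26)×0.3373 = 0.5465 bits

Information Gain = 0.8905 - 0.5465 = 0.3440 bits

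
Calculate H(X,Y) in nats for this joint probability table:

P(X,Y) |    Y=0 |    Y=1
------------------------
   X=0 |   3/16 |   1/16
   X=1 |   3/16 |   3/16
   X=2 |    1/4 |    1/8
1.7214 nats

Joint entropy is H(X,Y) = -Σ_{x,y} p(x,y) log p(x,y).

Summing over all non-zero entries:
H(X,Y) = -[3/16·log_e(3/16) + 1/16·log_e(1/16) + 3/16·log_e(3/16) + 3/16·log_e(3/16) + 1/4·log_e(1/4) + 1/8·log_e(1/8)]
H(X,Y) = 1.7214 nats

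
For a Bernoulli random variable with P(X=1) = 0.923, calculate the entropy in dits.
0.1179 dits

The binary entropy function is:
H(p) = -p log(p) - (1-p) log(1-p)

H(0.923) = -0.923 × log_10(0.923) - 0.077 × log_10(0.077)
H(0.923) = 0.1179 dits

Note: Binary entropy is maximized at p=0.5 (H=1 bit) and minimized at p=0 or p=1 (H=0).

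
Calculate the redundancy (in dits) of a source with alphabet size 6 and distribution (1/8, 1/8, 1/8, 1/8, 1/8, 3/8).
0.0540 dits

Redundancy measures how far a source is from maximum entropy:
R = H_max - H(X)

Maximum entropy for 6 symbols: H_max = log_10(6) = 0.7782 dits
Actual entropy: H(X) = 0.7242 dits
Redundancy: R = 0.7782 - 0.7242 = 0.0540 dits

This redundancy represents potential for compression: the source could be compressed by 0.0540 dits per symbol.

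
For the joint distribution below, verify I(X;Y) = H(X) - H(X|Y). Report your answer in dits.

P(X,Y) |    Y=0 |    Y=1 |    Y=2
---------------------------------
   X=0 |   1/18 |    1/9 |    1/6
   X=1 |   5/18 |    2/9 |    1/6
I(X;Y) = 0.0187 dits

Mutual information has multiple equivalent forms:
- I(X;Y) = H(X) - H(X|Y)
- I(X;Y) = H(Y) - H(Y|X)
- I(X;Y) = H(X) + H(Y) - H(X,Y)

Computing all quantities:
H(X) = 0.2764, H(Y) = 0.4771, H(X,Y) = 0.7348
H(X|Y) = 0.2577, H(Y|X) = 0.4584

Verification:
H(X) - H(X|Y) = 0.2764 - 0.2577 = 0.0187
H(Y) - H(Y|X) = 0.4771 - 0.4584 = 0.0187
H(X) + H(Y) - H(X,Y) = 0.2764 + 0.4771 - 0.7348 = 0.0187

All forms give I(X;Y) = 0.0187 dits. ✓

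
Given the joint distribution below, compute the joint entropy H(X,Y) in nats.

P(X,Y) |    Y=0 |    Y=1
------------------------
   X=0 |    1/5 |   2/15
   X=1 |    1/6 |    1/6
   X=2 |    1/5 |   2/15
1.7783 nats

Joint entropy is H(X,Y) = -Σ_{x,y} p(x,y) log p(x,y).

Summing over all non-zero entries:
H(X,Y) = -[1/5·log_e(1/5) + 2/15·log_e(2/15) + 1/6·log_e(1/6) + 1/6·log_e(1/6) + 1/5·log_e(1/5) + 2/15·log_e(2/15)]
H(X,Y) = 1.7783 nats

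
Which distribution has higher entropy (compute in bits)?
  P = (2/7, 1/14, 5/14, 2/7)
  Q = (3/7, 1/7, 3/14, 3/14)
Q

Computing entropies in bits:
H(P) = 1.8352
H(Q) = 1.8774

Distribution Q has higher entropy.

Intuition: The distribution closer to uniform (more spread out) has higher entropy.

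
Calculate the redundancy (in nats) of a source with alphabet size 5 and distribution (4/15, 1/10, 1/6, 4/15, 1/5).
0.0537 nats

Redundancy measures how far a source is from maximum entropy:
R = H_max - H(X)

Maximum entropy for 5 symbols: H_max = log_e(5) = 1.6094 nats
Actual entropy: H(X) = 1.5557 nats
Redundancy: R = 1.6094 - 1.5557 = 0.0537 nats

This redundancy represents potential for compression: the source could be compressed by 0.0537 nats per symbol.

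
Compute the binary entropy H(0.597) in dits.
0.2928 dits

The binary entropy function is:
H(p) = -p log(p) - (1-p) log(1-p)

H(0.597) = -0.597 × log_10(0.597) - 0.403 × log_10(0.403)
H(0.597) = 0.2928 dits

Note: Binary entropy is maximized at p=0.5 (H=1 bit) and minimized at p=0 or p=1 (H=0).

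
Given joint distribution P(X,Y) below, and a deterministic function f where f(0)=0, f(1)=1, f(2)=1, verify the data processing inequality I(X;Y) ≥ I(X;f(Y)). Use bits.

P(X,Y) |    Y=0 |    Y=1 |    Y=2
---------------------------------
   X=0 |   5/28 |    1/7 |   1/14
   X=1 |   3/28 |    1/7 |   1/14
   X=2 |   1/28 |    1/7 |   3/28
I(X;Y) = 0.0694, I(X;f(Y)) = 0.0649, inequality holds: 0.0694 ≥ 0.0649

Data Processing Inequality: For any Markov chain X → Y → Z, we have I(X;Y) ≥ I(X;Z).

Here Z = f(Y) is a deterministic function of Y, forming X → Y → Z.

Original I(X;Y) = 0.0694 bits

After applying f:
P(X,Z) where Z=f(Y):
- P(X,Z=0) = P(X,Y=0)
- P(X,Z=1) = P(X,Y=1) + P(X,Y=2)

I(X;Z) = I(X;f(Y)) = 0.0649 bits

Verification: 0.0694 ≥ 0.0649 ✓

Information cannot be created by processing; the function f can only lose information about X.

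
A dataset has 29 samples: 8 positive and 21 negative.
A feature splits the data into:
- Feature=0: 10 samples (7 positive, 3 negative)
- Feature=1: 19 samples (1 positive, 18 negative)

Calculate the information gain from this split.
0.3510 bits

Information Gain = H(Y) - H(Y|Feature)

Before split:
P(positive) = 8/29 = 0.2759
H(Y) = 0.8498 bits

After split:
Feature=0: H = 0.8813 bits (weight = 10/29)
Feature=1: H = 0.2975 bits (weight = 19/29)
H(Y|Feature) = (10/29)×0.8813 + (19/29)×0.2975 = 0.4988 bits

Information Gain = 0.8498 - 0.4988 = 0.3510 bits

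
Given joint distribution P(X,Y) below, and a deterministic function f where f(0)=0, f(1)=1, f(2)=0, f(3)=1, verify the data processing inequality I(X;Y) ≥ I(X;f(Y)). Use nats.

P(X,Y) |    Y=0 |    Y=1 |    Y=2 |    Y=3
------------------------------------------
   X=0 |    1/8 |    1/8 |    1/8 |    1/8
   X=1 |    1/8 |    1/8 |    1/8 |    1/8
I(X;Y) = 0.0000, I(X;f(Y)) = 0.0000, inequality holds: 0.0000 ≥ 0.0000

Data Processing Inequality: For any Markov chain X → Y → Z, we have I(X;Y) ≥ I(X;Z).

Here Z = f(Y) is a deterministic function of Y, forming X → Y → Z.

Original I(X;Y) = 0.0000 nats

After applying f:
P(X,Z) where Z=f(Y):
- P(X,Z=0) = P(X,Y=0) + P(X,Y=2)
- P(X,Z=1) = P(X,Y=1) + P(X,Y=3)

I(X;Z) = I(X;f(Y)) = 0.0000 nats

Verification: 0.0000 ≥ 0.0000 ✓

Information cannot be created by processing; the function f can only lose information about X.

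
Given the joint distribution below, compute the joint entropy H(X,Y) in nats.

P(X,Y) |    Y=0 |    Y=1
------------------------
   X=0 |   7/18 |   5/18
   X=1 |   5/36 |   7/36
1.3157 nats

Joint entropy is H(X,Y) = -Σ_{x,y} p(x,y) log p(x,y).

Summing over all non-zero entries:
H(X,Y) = -[7/18·log_e(7/18) + 5/18·log_e(5/18) + 5/36·log_e(5/36) + 7/36·log_e(7/36)]
H(X,Y) = 1.3157 nats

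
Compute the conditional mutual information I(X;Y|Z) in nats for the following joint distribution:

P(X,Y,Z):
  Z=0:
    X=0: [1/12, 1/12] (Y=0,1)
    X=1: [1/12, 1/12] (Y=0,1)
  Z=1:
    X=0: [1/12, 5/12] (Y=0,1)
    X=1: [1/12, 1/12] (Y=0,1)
0.0341 nats

Conditional mutual information: I(X;Y|Z) = H(X|Z) + H(Y|Z) - H(X,Y|Z)

H(Z) = 0.6365
H(X,Z) = 1.2425 → H(X|Z) = 0.6059
H(Y,Z) = 1.2425 → H(Y|Z) = 0.6059
H(X,Y,Z) = 1.8143 → H(X,Y|Z) = 1.1778

I(X;Y|Z) = 0.6059 + 0.6059 - 1.1778 = 0.0341 nats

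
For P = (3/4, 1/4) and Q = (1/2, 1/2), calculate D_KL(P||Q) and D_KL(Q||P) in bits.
D_KL(P||Q) = 0.1887, D_KL(Q||P) = 0.2075

KL divergence is not symmetric: D_KL(P||Q) ≠ D_KL(Q||P) in general.

D_KL(P||Q) = 0.1887 bits
D_KL(Q||P) = 0.2075 bits

No, they are not equal!

This asymmetry is why KL divergence is not a true distance metric.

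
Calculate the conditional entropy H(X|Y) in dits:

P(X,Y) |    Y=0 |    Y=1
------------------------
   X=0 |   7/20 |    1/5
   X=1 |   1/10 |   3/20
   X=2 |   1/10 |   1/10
0.4241 dits

Using the chain rule: H(X|Y) = H(X,Y) - H(Y)

First, compute H(X,Y) = 0.7230 dits

Marginal P(Y) = (11/20, 9/20)
H(Y) = 0.2989 dits

H(X|Y) = H(X,Y) - H(Y) = 0.7230 - 0.2989 = 0.4241 dits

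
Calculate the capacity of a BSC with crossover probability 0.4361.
0.0118 bits

For a binary symmetric channel (BSC) with error probability p:
Capacity C = 1 - H(p) bits per symbol

where H(p) = -p log₂(p) - (1-p) log₂(1-p) is the binary entropy function.

H(0.4361) = 0.9882 bits
C = 1 - 0.9882 = 0.0118 bits per symbol

This means we can reliably transmit up to 0.0118 bits of information per channel use.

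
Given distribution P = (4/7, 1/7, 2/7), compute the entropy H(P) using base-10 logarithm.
0.4151 dits

Shannon entropy is H(X) = -Σ p(x) log p(x).

For P = (4/7, 1/7, 2/7):
H = -4/7 × log_10(4/7) -1/7 × log_10(1/7) -2/7 × log_10(2/7)
H = 0.4151 dits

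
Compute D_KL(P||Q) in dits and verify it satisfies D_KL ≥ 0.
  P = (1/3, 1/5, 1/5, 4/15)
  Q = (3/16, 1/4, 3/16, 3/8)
0.0300 dits

KL divergence satisfies the Gibbs inequality: D_KL(P||Q) ≥ 0 for all distributions P, Q.

D_KL(P||Q) = Σ p(x) log(p(x)/q(x))
Term by term:
  x=0: 1/3 × log_10[(1/3)/(3/16)] = 0.0833
  x=1: 1/5 × log_10[(1/5)/(1/4)] = -0.0194
  x=2: 1/5 × log_10[(1/5)/(3/16)] = 0.0056
  x=3: 4/15 × log_10[(4/15)/(3/8)] = -0.0395
D_KL(P||Q) = 0.0300 dits

D_KL(P||Q) = 0.0300 ≥ 0 ✓

This non-negativity is a fundamental property: relative entropy cannot be negative because it measures how different Q is from P.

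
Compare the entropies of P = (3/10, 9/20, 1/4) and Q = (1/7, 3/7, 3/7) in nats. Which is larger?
P

Computing entropies in nats:
H(P) = 1.0671
H(Q) = 1.0042

Distribution P has higher entropy.

Intuition: The distribution closer to uniform (more spread out) has higher entropy.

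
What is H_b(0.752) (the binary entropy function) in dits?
0.2433 dits

The binary entropy function is:
H(p) = -p log(p) - (1-p) log(1-p)

H(0.752) = -0.752 × log_10(0.752) - 0.248 × log_10(0.248)
H(0.752) = 0.2433 dits

Note: Binary entropy is maximized at p=0.5 (H=1 bit) and minimized at p=0 or p=1 (H=0).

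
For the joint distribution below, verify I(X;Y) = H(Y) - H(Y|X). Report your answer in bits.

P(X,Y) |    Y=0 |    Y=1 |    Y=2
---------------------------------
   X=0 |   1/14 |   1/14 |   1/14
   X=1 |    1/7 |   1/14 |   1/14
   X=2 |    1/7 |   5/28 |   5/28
I(X;Y) = 0.0262 bits

Mutual information has multiple equivalent forms:
- I(X;Y) = H(X) - H(X|Y)
- I(X;Y) = H(Y) - H(Y|X)
- I(X;Y) = H(X) + H(Y) - H(X,Y)

Computing all quantities:
H(X) = 1.4926, H(Y) = 1.5831, H(X,Y) = 3.0495
H(X|Y) = 1.4664, H(Y|X) = 1.5569

Verification:
H(X) - H(X|Y) = 1.4926 - 1.4664 = 0.0262
H(Y) - H(Y|X) = 1.5831 - 1.5569 = 0.0262
H(X) + H(Y) - H(X,Y) = 1.4926 + 1.5831 - 3.0495 = 0.0262

All forms give I(X;Y) = 0.0262 bits. ✓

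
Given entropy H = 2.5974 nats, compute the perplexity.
13.4288

Perplexity is e^H (or exp(H) for natural log).

H = 2.5974 nats
Perplexity = e^2.5974 = 13.4288

Interpretation: The model's uncertainty is equivalent to choosing uniformly among 13.4 options.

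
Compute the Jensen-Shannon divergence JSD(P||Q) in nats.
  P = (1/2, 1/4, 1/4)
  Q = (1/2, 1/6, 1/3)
0.0072 nats

Jensen-Shannon divergence is:
JSD(P||Q) = 0.5 × D_KL(P||M) + 0.5 × D_KL(Q||M)
where M = 0.5 × (P + Q) is the mixture distribution.

M = 0.5 × (1/2, 1/4, 1/4) + 0.5 × (1/2, 1/6, 1/3) = (1/2, 5/24, 7/24)

D_KL(P||M) = 0.0070 nats
D_KL(Q||M) = 0.0073 nats

JSD(P||Q) = 0.5 × 0.0070 + 0.5 × 0.0073 = 0.0072 nats

Unlike KL divergence, JSD is symmetric and bounded: 0 ≤ JSD ≤ log(2).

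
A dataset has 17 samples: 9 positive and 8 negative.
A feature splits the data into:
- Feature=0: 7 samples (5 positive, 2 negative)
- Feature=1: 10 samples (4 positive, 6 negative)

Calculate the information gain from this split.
0.0710 bits

Information Gain = H(Y) - H(Y|Feature)

Before split:
P(positive) = 9/17 = 0.5294
H(Y) = 0.9975 bits

After split:
Feature=0: H = 0.8631 bits (weight = 7/17)
Feature=1: H = 0.9710 bits (weight = 10/17)
H(Y|Feature) = (7/17)×0.8631 + (10/17)×0.9710 = 0.9265 bits

Information Gain = 0.9975 - 0.9265 = 0.0710 bits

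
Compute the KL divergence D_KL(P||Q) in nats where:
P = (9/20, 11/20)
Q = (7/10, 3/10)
0.1345 nats

KL divergence: D_KL(P||Q) = Σ p(x) log(p(x)/q(x))

Computing term by term:
  x=0: 9/20 × log_e[(9/20)/(7/10)] = 9/20 × -0.4418 = -0.1988
  x=1: 11/20 × log_e[(11/20)/(3/10)] = 11/20 × 0.6061 = 0.3334

D_KL(P||Q) = 0.1345 nats

Note: KL divergence is always non-negative and equals 0 iff P = Q.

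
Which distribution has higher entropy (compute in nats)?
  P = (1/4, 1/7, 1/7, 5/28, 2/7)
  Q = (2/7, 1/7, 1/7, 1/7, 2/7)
P

Computing entropies in nats:
H(P) = 1.5681
H(Q) = 1.5498

Distribution P has higher entropy.

Intuition: The distribution closer to uniform (more spread out) has higher entropy.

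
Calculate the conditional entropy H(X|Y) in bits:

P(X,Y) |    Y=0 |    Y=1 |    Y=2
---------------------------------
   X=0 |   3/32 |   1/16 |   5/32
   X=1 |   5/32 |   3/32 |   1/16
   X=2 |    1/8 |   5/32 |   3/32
1.5114 bits

Using the chain rule: H(X|Y) = H(X,Y) - H(Y)

First, compute H(X,Y) = 3.0908 bits

Marginal P(Y) = (3/8, 5/16, 5/16)
H(Y) = 1.5794 bits

H(X|Y) = H(X,Y) - H(Y) = 3.0908 - 1.5794 = 1.5114 bits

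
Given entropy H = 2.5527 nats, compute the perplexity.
12.8417

Perplexity is e^H (or exp(H) for natural log).

H = 2.5527 nats
Perplexity = e^2.5527 = 12.8417

Interpretation: The model's uncertainty is equivalent to choosing uniformly among 12.8 options.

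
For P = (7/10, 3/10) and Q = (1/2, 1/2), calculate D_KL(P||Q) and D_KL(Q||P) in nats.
D_KL(P||Q) = 0.0823, D_KL(Q||P) = 0.0872

KL divergence is not symmetric: D_KL(P||Q) ≠ D_KL(Q||P) in general.

D_KL(P||Q) = 0.0823 nats
D_KL(Q||P) = 0.0872 nats

No, they are not equal!

This asymmetry is why KL divergence is not a true distance metric.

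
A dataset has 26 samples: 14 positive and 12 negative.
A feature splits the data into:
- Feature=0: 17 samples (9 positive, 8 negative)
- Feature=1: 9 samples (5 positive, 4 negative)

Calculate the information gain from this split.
0.0004 bits

Information Gain = H(Y) - H(Y|Feature)

Before split:
P(positive) = 14/26 = 0.5385
H(Y) = 0.9957 bits

After split:
Feature=0: H = 0.9975 bits (weight = 17/26)
Feature=1: H = 0.9911 bits (weight = 9/26)
H(Y|Feature) = (17/26)×0.9975 + (9/26)×0.9911 = 0.9953 bits

Information Gain = 0.9957 - 0.9953 = 0.0004 bits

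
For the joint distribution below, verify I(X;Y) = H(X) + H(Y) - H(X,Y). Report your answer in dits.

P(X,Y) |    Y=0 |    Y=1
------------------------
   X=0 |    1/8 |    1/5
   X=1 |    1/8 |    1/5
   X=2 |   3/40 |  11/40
I(X;Y) = 0.0068 dits

Mutual information has multiple equivalent forms:
- I(X;Y) = H(X) - H(X|Y)
- I(X;Y) = H(Y) - H(Y|X)
- I(X;Y) = H(X) + H(Y) - H(X,Y)

Computing all quantities:
H(X) = 0.4769, H(Y) = 0.2739, H(X,Y) = 0.7439
H(X|Y) = 0.4701, H(Y|X) = 0.2671

Verification:
H(X) - H(X|Y) = 0.4769 - 0.4701 = 0.0068
H(Y) - H(Y|X) = 0.2739 - 0.2671 = 0.0068
H(X) + H(Y) - H(X,Y) = 0.4769 + 0.2739 - 0.7439 = 0.0068

All forms give I(X;Y) = 0.0068 dits. ✓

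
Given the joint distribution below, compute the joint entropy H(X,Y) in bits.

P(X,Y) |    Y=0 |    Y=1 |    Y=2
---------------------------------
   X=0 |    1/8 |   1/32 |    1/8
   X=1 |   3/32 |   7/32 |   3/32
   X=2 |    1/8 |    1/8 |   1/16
3.0262 bits

Joint entropy is H(X,Y) = -Σ_{x,y} p(x,y) log p(x,y).

Summing over all non-zero entries:
H(X,Y) = -[1/8·log_2(1/8) + 1/32·log_2(1/32) + 1/8·log_2(1/8) + 3/32·log_2(3/32) + 7/32·log_2(7/32) + 3/32·log_2(3/32) + 1/8·log_2(1/8) + 1/8·log_2(1/8) + 1/16·log_2(1/16)]
H(X,Y) = 3.0262 bits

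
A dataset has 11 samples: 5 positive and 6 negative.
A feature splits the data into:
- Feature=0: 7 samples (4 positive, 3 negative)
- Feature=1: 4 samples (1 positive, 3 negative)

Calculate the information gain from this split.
0.0721 bits

Information Gain = H(Y) - H(Y|Feature)

Before split:
P(positive) = 5/11 = 0.4545
H(Y) = 0.9940 bits

After split:
Feature=0: H = 0.9852 bits (weight = 7/11)
Feature=1: H = 0.8113 bits (weight = 4/11)
H(Y|Feature) = (7/11)×0.9852 + (4/11)×0.8113 = 0.9220 bits

Information Gain = 0.9940 - 0.9220 = 0.0721 bits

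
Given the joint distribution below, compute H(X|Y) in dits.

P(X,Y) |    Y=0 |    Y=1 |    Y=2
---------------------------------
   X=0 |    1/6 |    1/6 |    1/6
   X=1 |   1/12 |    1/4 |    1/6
0.2912 dits

Using the chain rule: H(X|Y) = H(X,Y) - H(Y)

First, compute H(X,Y) = 0.7592 dits

Marginal P(Y) = (1/4, 5/12, 1/3)
H(Y) = 0.4680 dits

H(X|Y) = H(X,Y) - H(Y) = 0.7592 - 0.4680 = 0.2912 dits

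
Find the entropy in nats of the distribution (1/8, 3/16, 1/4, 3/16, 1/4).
1.5808 nats

Shannon entropy is H(X) = -Σ p(x) log p(x).

For P = (1/8, 3/16, 1/4, 3/16, 1/4):
H = -1/8 × log_e(1/8) -3/16 × log_e(3/16) -1/4 × log_e(1/4) -3/16 × log_e(3/16) -1/4 × log_e(1/4)
H = 1.5808 nats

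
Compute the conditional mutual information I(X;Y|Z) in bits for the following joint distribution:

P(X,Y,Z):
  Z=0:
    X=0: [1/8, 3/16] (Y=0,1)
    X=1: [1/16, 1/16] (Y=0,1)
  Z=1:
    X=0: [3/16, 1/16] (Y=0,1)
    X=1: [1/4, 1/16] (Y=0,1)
0.0041 bits

Conditional mutual information: I(X;Y|Z) = H(X|Z) + H(Y|Z) - H(X,Y|Z)

H(Z) = 0.9887
H(X,Z) = 1.9238 → H(X|Z) = 0.9351
H(Y,Z) = 1.8496 → H(Y|Z) = 0.8609
H(X,Y,Z) = 2.7806 → H(X,Y|Z) = 1.7919

I(X;Y|Z) = 0.9351 + 0.8609 - 1.7919 = 0.0041 bits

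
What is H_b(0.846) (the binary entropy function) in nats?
0.4296 nats

The binary entropy function is:
H(p) = -p log(p) - (1-p) log(1-p)

H(0.846) = -0.846 × log_e(0.846) - 0.154 × log_e(0.154)
H(0.846) = 0.4296 nats

Note: Binary entropy is maximized at p=0.5 (H=1 bit) and minimized at p=0 or p=1 (H=0).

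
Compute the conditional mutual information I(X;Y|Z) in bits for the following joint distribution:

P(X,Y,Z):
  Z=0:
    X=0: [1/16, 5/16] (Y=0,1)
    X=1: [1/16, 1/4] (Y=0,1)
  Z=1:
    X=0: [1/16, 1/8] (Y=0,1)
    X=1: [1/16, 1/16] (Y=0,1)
0.0072 bits

Conditional mutual information: I(X;Y|Z) = H(X|Z) + H(Y|Z) - H(X,Y|Z)

H(Z) = 0.8960
H(X,Z) = 1.8829 → H(X|Z) = 0.9868
H(Y,Z) = 1.6697 → H(Y|Z) = 0.7737
H(X,Y,Z) = 2.6494 → H(X,Y|Z) = 1.7534

I(X;Y|Z) = 0.9868 + 0.7737 - 1.7534 = 0.0072 bits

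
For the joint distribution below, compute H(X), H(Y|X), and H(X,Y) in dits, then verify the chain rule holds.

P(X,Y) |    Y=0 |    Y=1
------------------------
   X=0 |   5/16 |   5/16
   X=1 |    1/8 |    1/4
H(X,Y) = 0.5791, H(X) = 0.2873, H(Y|X) = 0.2918 (all in dits)

Chain rule: H(X,Y) = H(X) + H(Y|X)

Left side — joint entropy directly:
H(X,Y) = -Σ p(x,y) log p(x,y) = 0.5791 dits

Right side — compute H(Y|X) from the conditional distributions:
P(X) = (5/8, 3/8), so H(X) = 0.2873 dits
H(Y|X) = Σ_x P(X=x) · H(Y|X=x):
  P(Y|X=0) = (1/2, 1/2), H(Y|X=0) = 0.3010, weight P(X=0) = 5/8
  P(Y|X=1) = (1/3, 2/3), H(Y|X=1) = 0.2764, weight P(X=1) = 3/8
H(Y|X) = 0.2918 dits

H(X) + H(Y|X) = 0.2873 + 0.2918 = 0.5791 dits

Both sides equal 0.5791 dits. ✓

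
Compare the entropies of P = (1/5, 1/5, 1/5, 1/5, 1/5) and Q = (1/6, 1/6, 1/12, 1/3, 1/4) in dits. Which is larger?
P

Computing entropies in dits:
H(P) = 0.6990
H(Q) = 0.6589

Distribution P has higher entropy.

Intuition: The distribution closer to uniform (more spread out) has higher entropy.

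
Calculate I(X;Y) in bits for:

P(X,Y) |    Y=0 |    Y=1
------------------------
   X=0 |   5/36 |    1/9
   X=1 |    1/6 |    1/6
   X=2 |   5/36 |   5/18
0.0274 bits

Mutual information: I(X;Y) = H(X) + H(Y) - H(X,Y)

Marginals:
P(X) = (1/4, 1/3, 5/12), H(X) = 1.5546 bits
P(Y) = (4/9, 5/9), H(Y) = 0.9911 bits

Joint entropy: H(X,Y) = 2.5183 bits

I(X;Y) = 1.5546 + 0.9911 - 2.5183 = 0.0274 bits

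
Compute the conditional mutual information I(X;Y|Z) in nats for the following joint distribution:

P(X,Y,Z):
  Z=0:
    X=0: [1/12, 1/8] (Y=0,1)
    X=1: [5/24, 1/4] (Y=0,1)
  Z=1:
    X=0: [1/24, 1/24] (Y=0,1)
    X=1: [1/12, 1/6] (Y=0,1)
0.0045 nats

Conditional mutual information: I(X;Y|Z) = H(X|Z) + H(Y|Z) - H(X,Y|Z)

H(Z) = 0.6365
H(X,Z) = 1.2380 → H(X|Z) = 0.6015
H(Y,Z) = 1.3139 → H(Y|Z) = 0.6774
H(X,Y,Z) = 1.9109 → H(X,Y|Z) = 1.2744

I(X;Y|Z) = 0.6015 + 0.6774 - 1.2744 = 0.0045 nats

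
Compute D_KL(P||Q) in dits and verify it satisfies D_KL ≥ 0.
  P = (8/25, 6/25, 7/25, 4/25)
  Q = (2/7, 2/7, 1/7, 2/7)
0.0391 dits

KL divergence satisfies the Gibbs inequality: D_KL(P||Q) ≥ 0 for all distributions P, Q.

D_KL(P||Q) = Σ p(x) log(p(x)/q(x))
Term by term:
  x=0: 8/25 × log_10[(8/25)/(2/7)] = 0.0157
  x=1: 6/25 × log_10[(6/25)/(2/7)] = -0.0182
  x=2: 7/25 × log_10[(7/25)/(1/7)] = 0.0818
  x=3: 4/25 × log_10[(4/25)/(2/7)] = -0.0403
D_KL(P||Q) = 0.0391 dits

D_KL(P||Q) = 0.0391 ≥ 0 ✓

This non-negativity is a fundamental property: relative entropy cannot be negative because it measures how different Q is from P.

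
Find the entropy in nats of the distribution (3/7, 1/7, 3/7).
1.0042 nats

Shannon entropy is H(X) = -Σ p(x) log p(x).

For P = (3/7, 1/7, 3/7):
H = -3/7 × log_e(3/7) -1/7 × log_e(1/7) -3/7 × log_e(3/7)
H = 1.0042 nats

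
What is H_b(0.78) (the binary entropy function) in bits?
0.7602 bits

The binary entropy function is:
H(p) = -p log(p) - (1-p) log(1-p)

H(0.78) = -0.78 × log_2(0.78) - 0.22 × log_2(0.22)
H(0.78) = 0.7602 bits

Note: Binary entropy is maximized at p=0.5 (H=1 bit) and minimized at p=0 or p=1 (H=0).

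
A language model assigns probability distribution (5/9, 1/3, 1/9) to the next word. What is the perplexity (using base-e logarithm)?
2.5520

Perplexity is e^H (or exp(H) for natural log).

First, H = -Σ p log p = 0.9369 nats
Perplexity = e^0.9369 = 2.5520

Interpretation: The model's uncertainty is equivalent to choosing uniformly among 2.6 options.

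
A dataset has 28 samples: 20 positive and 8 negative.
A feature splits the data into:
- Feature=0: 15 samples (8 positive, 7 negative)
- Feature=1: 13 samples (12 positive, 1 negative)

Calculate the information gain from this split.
0.1475 bits

Information Gain = H(Y) - H(Y|Feature)

Before split:
P(positive) = 20/28 = 0.7143
H(Y) = 0.8631 bits

After split:
Feature=0: H = 0.9968 bits (weight = 15/28)
Feature=1: H = 0.3912 bits (weight = 13/28)
H(Y|Feature) = (15/28)×0.9968 + (13/28)×0.3912 = 0.7156 bits

Information Gain = 0.8631 - 0.7156 = 0.1475 bits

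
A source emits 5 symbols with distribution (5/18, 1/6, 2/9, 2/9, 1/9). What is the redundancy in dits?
0.0184 dits

Redundancy measures how far a source is from maximum entropy:
R = H_max - H(X)

Maximum entropy for 5 symbols: H_max = log_10(5) = 0.6990 dits
Actual entropy: H(X) = 0.6806 dits
Redundancy: R = 0.6990 - 0.6806 = 0.0184 dits

This redundancy represents potential for compression: the source could be compressed by 0.0184 dits per symbol.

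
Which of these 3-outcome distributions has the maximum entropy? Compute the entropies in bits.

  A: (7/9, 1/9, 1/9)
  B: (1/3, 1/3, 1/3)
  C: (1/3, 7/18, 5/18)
B

For a discrete distribution over n outcomes, entropy is maximized by the uniform distribution.

Computing entropies:
H(A) = 0.9864 bits
H(B) = 1.5850 bits
H(C) = 1.5715 bits

The uniform distribution (where all probabilities equal 1/3) achieves the maximum entropy of log_2(3) = 1.5850 bits.

Distribution B has the highest entropy.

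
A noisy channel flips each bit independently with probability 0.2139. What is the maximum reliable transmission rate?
0.2511 bits

For a binary symmetric channel (BSC) with error probability p:
Capacity C = 1 - H(p) bits per symbol

where H(p) = -p log₂(p) - (1-p) log₂(1-p) is the binary entropy function.

H(0.2139) = 0.7489 bits
C = 1 - 0.7489 = 0.2511 bits per symbol

This means we can reliably transmit up to 0.2511 bits of information per channel use.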